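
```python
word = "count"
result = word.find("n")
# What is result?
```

Answer: 3

Derivation:
Trace (tracking result):
word = 'count'  # -> word = 'count'
result = word.find('n')  # -> result = 3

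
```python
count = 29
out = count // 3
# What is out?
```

Trace (tracking out):
count = 29  # -> count = 29
out = count // 3  # -> out = 9

Answer: 9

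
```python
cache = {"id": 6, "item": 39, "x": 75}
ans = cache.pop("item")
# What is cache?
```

Answer: {'id': 6, 'x': 75}

Derivation:
Trace (tracking cache):
cache = {'id': 6, 'item': 39, 'x': 75}  # -> cache = {'id': 6, 'item': 39, 'x': 75}
ans = cache.pop('item')  # -> ans = 39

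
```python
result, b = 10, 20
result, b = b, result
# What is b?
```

Answer: 10

Derivation:
Trace (tracking b):
result, b = (10, 20)  # -> result = 10, b = 20
result, b = (b, result)  # -> result = 20, b = 10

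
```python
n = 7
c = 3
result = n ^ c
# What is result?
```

Answer: 4

Derivation:
Trace (tracking result):
n = 7  # -> n = 7
c = 3  # -> c = 3
result = n ^ c  # -> result = 4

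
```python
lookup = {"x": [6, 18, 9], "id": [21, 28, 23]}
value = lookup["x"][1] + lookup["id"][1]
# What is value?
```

Trace (tracking value):
lookup = {'x': [6, 18, 9], 'id': [21, 28, 23]}  # -> lookup = {'x': [6, 18, 9], 'id': [21, 28, 23]}
value = lookup['x'][1] + lookup['id'][1]  # -> value = 46

Answer: 46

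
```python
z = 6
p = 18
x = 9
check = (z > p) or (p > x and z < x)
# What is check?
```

Trace (tracking check):
z = 6  # -> z = 6
p = 18  # -> p = 18
x = 9  # -> x = 9
check = z > p or (p > x and z < x)  # -> check = True

Answer: True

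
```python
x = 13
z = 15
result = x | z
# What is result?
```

Answer: 15

Derivation:
Trace (tracking result):
x = 13  # -> x = 13
z = 15  # -> z = 15
result = x | z  # -> result = 15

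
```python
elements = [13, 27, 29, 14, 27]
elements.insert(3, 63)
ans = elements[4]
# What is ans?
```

Trace (tracking ans):
elements = [13, 27, 29, 14, 27]  # -> elements = [13, 27, 29, 14, 27]
elements.insert(3, 63)  # -> elements = [13, 27, 29, 63, 14, 27]
ans = elements[4]  # -> ans = 14

Answer: 14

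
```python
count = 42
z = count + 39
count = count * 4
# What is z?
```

Trace (tracking z):
count = 42  # -> count = 42
z = count + 39  # -> z = 81
count = count * 4  # -> count = 168

Answer: 81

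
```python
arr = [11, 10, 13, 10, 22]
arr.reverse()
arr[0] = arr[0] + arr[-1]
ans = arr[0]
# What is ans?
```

Trace (tracking ans):
arr = [11, 10, 13, 10, 22]  # -> arr = [11, 10, 13, 10, 22]
arr.reverse()  # -> arr = [22, 10, 13, 10, 11]
arr[0] = arr[0] + arr[-1]  # -> arr = [33, 10, 13, 10, 11]
ans = arr[0]  # -> ans = 33

Answer: 33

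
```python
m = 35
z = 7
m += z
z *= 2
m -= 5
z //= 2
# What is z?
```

Answer: 7

Derivation:
Trace (tracking z):
m = 35  # -> m = 35
z = 7  # -> z = 7
m += z  # -> m = 42
z *= 2  # -> z = 14
m -= 5  # -> m = 37
z //= 2  # -> z = 7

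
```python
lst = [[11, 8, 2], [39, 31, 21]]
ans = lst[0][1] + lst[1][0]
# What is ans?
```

Trace (tracking ans):
lst = [[11, 8, 2], [39, 31, 21]]  # -> lst = [[11, 8, 2], [39, 31, 21]]
ans = lst[0][1] + lst[1][0]  # -> ans = 47

Answer: 47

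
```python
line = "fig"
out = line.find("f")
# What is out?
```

Answer: 0

Derivation:
Trace (tracking out):
line = 'fig'  # -> line = 'fig'
out = line.find('f')  # -> out = 0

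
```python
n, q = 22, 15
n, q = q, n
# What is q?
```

Trace (tracking q):
n, q = (22, 15)  # -> n = 22, q = 15
n, q = (q, n)  # -> n = 15, q = 22

Answer: 22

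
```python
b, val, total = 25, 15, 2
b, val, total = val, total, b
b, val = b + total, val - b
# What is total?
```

Answer: 25

Derivation:
Trace (tracking total):
b, val, total = (25, 15, 2)  # -> b = 25, val = 15, total = 2
b, val, total = (val, total, b)  # -> b = 15, val = 2, total = 25
b, val = (b + total, val - b)  # -> b = 40, val = -13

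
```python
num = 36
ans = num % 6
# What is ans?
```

Answer: 0

Derivation:
Trace (tracking ans):
num = 36  # -> num = 36
ans = num % 6  # -> ans = 0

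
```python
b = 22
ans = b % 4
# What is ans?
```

Answer: 2

Derivation:
Trace (tracking ans):
b = 22  # -> b = 22
ans = b % 4  # -> ans = 2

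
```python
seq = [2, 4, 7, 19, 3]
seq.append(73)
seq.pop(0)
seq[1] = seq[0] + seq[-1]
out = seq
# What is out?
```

Trace (tracking out):
seq = [2, 4, 7, 19, 3]  # -> seq = [2, 4, 7, 19, 3]
seq.append(73)  # -> seq = [2, 4, 7, 19, 3, 73]
seq.pop(0)  # -> seq = [4, 7, 19, 3, 73]
seq[1] = seq[0] + seq[-1]  # -> seq = [4, 77, 19, 3, 73]
out = seq  # -> out = [4, 77, 19, 3, 73]

Answer: [4, 77, 19, 3, 73]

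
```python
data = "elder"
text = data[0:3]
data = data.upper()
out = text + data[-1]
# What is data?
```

Trace (tracking data):
data = 'elder'  # -> data = 'elder'
text = data[0:3]  # -> text = 'eld'
data = data.upper()  # -> data = 'ELDER'
out = text + data[-1]  # -> out = 'eldR'

Answer: 'ELDER'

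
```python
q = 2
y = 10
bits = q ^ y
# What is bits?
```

Trace (tracking bits):
q = 2  # -> q = 2
y = 10  # -> y = 10
bits = q ^ y  # -> bits = 8

Answer: 8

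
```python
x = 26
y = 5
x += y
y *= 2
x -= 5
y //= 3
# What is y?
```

Trace (tracking y):
x = 26  # -> x = 26
y = 5  # -> y = 5
x += y  # -> x = 31
y *= 2  # -> y = 10
x -= 5  # -> x = 26
y //= 3  # -> y = 3

Answer: 3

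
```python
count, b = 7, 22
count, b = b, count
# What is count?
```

Trace (tracking count):
count, b = (7, 22)  # -> count = 7, b = 22
count, b = (b, count)  # -> count = 22, b = 7

Answer: 22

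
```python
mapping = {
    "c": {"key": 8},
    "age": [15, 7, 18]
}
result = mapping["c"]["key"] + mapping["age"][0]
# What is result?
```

Answer: 23

Derivation:
Trace (tracking result):
mapping = {'c': {'key': 8}, 'age': [15, 7, 18]}  # -> mapping = {'c': {'key': 8}, 'age': [15, 7, 18]}
result = mapping['c']['key'] + mapping['age'][0]  # -> result = 23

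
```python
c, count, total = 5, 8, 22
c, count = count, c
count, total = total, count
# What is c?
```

Answer: 8

Derivation:
Trace (tracking c):
c, count, total = (5, 8, 22)  # -> c = 5, count = 8, total = 22
c, count = (count, c)  # -> c = 8, count = 5
count, total = (total, count)  # -> count = 22, total = 5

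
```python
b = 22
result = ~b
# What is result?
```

Trace (tracking result):
b = 22  # -> b = 22
result = ~b  # -> result = -23

Answer: -23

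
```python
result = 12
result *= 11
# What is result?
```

Trace (tracking result):
result = 12  # -> result = 12
result *= 11  # -> result = 132

Answer: 132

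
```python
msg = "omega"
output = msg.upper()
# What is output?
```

Trace (tracking output):
msg = 'omega'  # -> msg = 'omega'
output = msg.upper()  # -> output = 'OMEGA'

Answer: 'OMEGA'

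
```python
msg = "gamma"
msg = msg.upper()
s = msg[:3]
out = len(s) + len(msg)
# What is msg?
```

Trace (tracking msg):
msg = 'gamma'  # -> msg = 'gamma'
msg = msg.upper()  # -> msg = 'GAMMA'
s = msg[:3]  # -> s = 'GAM'
out = len(s) + len(msg)  # -> out = 8

Answer: 'GAMMA'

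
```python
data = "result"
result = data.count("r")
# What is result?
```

Answer: 1

Derivation:
Trace (tracking result):
data = 'result'  # -> data = 'result'
result = data.count('r')  # -> result = 1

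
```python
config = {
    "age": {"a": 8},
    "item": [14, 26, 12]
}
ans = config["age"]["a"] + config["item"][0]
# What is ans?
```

Answer: 22

Derivation:
Trace (tracking ans):
config = {'age': {'a': 8}, 'item': [14, 26, 12]}  # -> config = {'age': {'a': 8}, 'item': [14, 26, 12]}
ans = config['age']['a'] + config['item'][0]  # -> ans = 22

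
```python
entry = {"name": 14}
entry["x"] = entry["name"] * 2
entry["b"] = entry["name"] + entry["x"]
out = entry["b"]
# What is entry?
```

Trace (tracking entry):
entry = {'name': 14}  # -> entry = {'name': 14}
entry['x'] = entry['name'] * 2  # -> entry = {'name': 14, 'x': 28}
entry['b'] = entry['name'] + entry['x']  # -> entry = {'name': 14, 'x': 28, 'b': 42}
out = entry['b']  # -> out = 42

Answer: {'name': 14, 'x': 28, 'b': 42}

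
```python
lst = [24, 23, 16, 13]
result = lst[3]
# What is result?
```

Trace (tracking result):
lst = [24, 23, 16, 13]  # -> lst = [24, 23, 16, 13]
result = lst[3]  # -> result = 13

Answer: 13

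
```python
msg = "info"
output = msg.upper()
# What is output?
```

Answer: 'INFO'

Derivation:
Trace (tracking output):
msg = 'info'  # -> msg = 'info'
output = msg.upper()  # -> output = 'INFO'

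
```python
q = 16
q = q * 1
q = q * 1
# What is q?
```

Trace (tracking q):
q = 16  # -> q = 16
q = q * 1  # -> q = 16
q = q * 1  # -> q = 16

Answer: 16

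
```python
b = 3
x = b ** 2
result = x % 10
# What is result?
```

Trace (tracking result):
b = 3  # -> b = 3
x = b ** 2  # -> x = 9
result = x % 10  # -> result = 9

Answer: 9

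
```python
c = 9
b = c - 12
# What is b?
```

Answer: -3

Derivation:
Trace (tracking b):
c = 9  # -> c = 9
b = c - 12  # -> b = -3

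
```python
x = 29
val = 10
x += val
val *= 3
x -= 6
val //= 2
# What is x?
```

Trace (tracking x):
x = 29  # -> x = 29
val = 10  # -> val = 10
x += val  # -> x = 39
val *= 3  # -> val = 30
x -= 6  # -> x = 33
val //= 2  # -> val = 15

Answer: 33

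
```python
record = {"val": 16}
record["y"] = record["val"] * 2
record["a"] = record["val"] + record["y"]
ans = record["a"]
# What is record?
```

Answer: {'val': 16, 'y': 32, 'a': 48}

Derivation:
Trace (tracking record):
record = {'val': 16}  # -> record = {'val': 16}
record['y'] = record['val'] * 2  # -> record = {'val': 16, 'y': 32}
record['a'] = record['val'] + record['y']  # -> record = {'val': 16, 'y': 32, 'a': 48}
ans = record['a']  # -> ans = 48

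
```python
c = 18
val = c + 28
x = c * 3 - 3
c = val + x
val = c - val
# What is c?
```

Trace (tracking c):
c = 18  # -> c = 18
val = c + 28  # -> val = 46
x = c * 3 - 3  # -> x = 51
c = val + x  # -> c = 97
val = c - val  # -> val = 51

Answer: 97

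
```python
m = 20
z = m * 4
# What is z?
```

Answer: 80

Derivation:
Trace (tracking z):
m = 20  # -> m = 20
z = m * 4  # -> z = 80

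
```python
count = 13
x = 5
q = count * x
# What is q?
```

Trace (tracking q):
count = 13  # -> count = 13
x = 5  # -> x = 5
q = count * x  # -> q = 65

Answer: 65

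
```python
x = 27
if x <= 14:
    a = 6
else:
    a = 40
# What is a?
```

Trace (tracking a):
x = 27  # -> x = 27
if x <= 14:  # condition is False
else:
    a = 40  # -> a = 40

Answer: 40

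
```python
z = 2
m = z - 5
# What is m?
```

Answer: -3

Derivation:
Trace (tracking m):
z = 2  # -> z = 2
m = z - 5  # -> m = -3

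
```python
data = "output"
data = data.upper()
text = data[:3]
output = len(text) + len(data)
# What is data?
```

Answer: 'OUTPUT'

Derivation:
Trace (tracking data):
data = 'output'  # -> data = 'output'
data = data.upper()  # -> data = 'OUTPUT'
text = data[:3]  # -> text = 'OUT'
output = len(text) + len(data)  # -> output = 9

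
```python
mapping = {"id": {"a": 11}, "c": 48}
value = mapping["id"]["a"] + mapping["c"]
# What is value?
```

Trace (tracking value):
mapping = {'id': {'a': 11}, 'c': 48}  # -> mapping = {'id': {'a': 11}, 'c': 48}
value = mapping['id']['a'] + mapping['c']  # -> value = 59

Answer: 59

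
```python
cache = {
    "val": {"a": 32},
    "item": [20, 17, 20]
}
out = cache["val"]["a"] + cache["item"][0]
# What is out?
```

Answer: 52

Derivation:
Trace (tracking out):
cache = {'val': {'a': 32}, 'item': [20, 17, 20]}  # -> cache = {'val': {'a': 32}, 'item': [20, 17, 20]}
out = cache['val']['a'] + cache['item'][0]  # -> out = 52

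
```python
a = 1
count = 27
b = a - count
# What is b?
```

Answer: -26

Derivation:
Trace (tracking b):
a = 1  # -> a = 1
count = 27  # -> count = 27
b = a - count  # -> b = -26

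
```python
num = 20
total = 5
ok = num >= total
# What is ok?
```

Answer: True

Derivation:
Trace (tracking ok):
num = 20  # -> num = 20
total = 5  # -> total = 5
ok = num >= total  # -> ok = True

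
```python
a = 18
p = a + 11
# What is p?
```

Answer: 29

Derivation:
Trace (tracking p):
a = 18  # -> a = 18
p = a + 11  # -> p = 29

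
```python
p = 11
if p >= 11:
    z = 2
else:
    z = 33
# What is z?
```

Answer: 2

Derivation:
Trace (tracking z):
p = 11  # -> p = 11
if p >= 11:  # condition is True
    z = 2  # -> z = 2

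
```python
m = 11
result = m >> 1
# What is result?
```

Answer: 5

Derivation:
Trace (tracking result):
m = 11  # -> m = 11
result = m >> 1  # -> result = 5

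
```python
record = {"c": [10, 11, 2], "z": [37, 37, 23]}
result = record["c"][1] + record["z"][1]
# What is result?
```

Answer: 48

Derivation:
Trace (tracking result):
record = {'c': [10, 11, 2], 'z': [37, 37, 23]}  # -> record = {'c': [10, 11, 2], 'z': [37, 37, 23]}
result = record['c'][1] + record['z'][1]  # -> result = 48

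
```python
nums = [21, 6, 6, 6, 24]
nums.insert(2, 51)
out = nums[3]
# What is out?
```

Trace (tracking out):
nums = [21, 6, 6, 6, 24]  # -> nums = [21, 6, 6, 6, 24]
nums.insert(2, 51)  # -> nums = [21, 6, 51, 6, 6, 24]
out = nums[3]  # -> out = 6

Answer: 6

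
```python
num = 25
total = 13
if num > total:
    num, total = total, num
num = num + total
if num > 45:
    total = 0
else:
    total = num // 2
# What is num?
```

Trace (tracking num):
num = 25  # -> num = 25
total = 13  # -> total = 13
if num > total:  # condition is True
    num, total = (total, num)  # -> num = 13, total = 25
num = num + total  # -> num = 38
if num > 45:  # condition is False
else:
    total = num // 2  # -> total = 19

Answer: 38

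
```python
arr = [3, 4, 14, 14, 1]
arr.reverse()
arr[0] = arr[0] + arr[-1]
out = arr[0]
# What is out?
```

Trace (tracking out):
arr = [3, 4, 14, 14, 1]  # -> arr = [3, 4, 14, 14, 1]
arr.reverse()  # -> arr = [1, 14, 14, 4, 3]
arr[0] = arr[0] + arr[-1]  # -> arr = [4, 14, 14, 4, 3]
out = arr[0]  # -> out = 4

Answer: 4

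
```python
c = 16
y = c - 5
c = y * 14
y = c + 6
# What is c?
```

Answer: 154

Derivation:
Trace (tracking c):
c = 16  # -> c = 16
y = c - 5  # -> y = 11
c = y * 14  # -> c = 154
y = c + 6  # -> y = 160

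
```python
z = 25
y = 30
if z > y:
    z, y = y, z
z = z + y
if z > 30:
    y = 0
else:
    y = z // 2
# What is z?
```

Trace (tracking z):
z = 25  # -> z = 25
y = 30  # -> y = 30
if z > y:  # condition is False
z = z + y  # -> z = 55
if z > 30:  # condition is True
    y = 0  # -> y = 0

Answer: 55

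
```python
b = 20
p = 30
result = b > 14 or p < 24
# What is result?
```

Answer: True

Derivation:
Trace (tracking result):
b = 20  # -> b = 20
p = 30  # -> p = 30
result = b > 14 or p < 24  # -> result = True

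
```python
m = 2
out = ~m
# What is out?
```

Trace (tracking out):
m = 2  # -> m = 2
out = ~m  # -> out = -3

Answer: -3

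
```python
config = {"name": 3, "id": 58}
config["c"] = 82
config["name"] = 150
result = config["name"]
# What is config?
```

Trace (tracking config):
config = {'name': 3, 'id': 58}  # -> config = {'name': 3, 'id': 58}
config['c'] = 82  # -> config = {'name': 3, 'id': 58, 'c': 82}
config['name'] = 150  # -> config = {'name': 150, 'id': 58, 'c': 82}
result = config['name']  # -> result = 150

Answer: {'name': 150, 'id': 58, 'c': 82}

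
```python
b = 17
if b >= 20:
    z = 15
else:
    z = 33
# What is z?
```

Trace (tracking z):
b = 17  # -> b = 17
if b >= 20:  # condition is False
else:
    z = 33  # -> z = 33

Answer: 33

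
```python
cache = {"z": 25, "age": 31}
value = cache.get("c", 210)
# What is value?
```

Trace (tracking value):
cache = {'z': 25, 'age': 31}  # -> cache = {'z': 25, 'age': 31}
value = cache.get('c', 210)  # -> value = 210

Answer: 210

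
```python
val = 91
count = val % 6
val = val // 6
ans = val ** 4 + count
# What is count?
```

Answer: 1

Derivation:
Trace (tracking count):
val = 91  # -> val = 91
count = val % 6  # -> count = 1
val = val // 6  # -> val = 15
ans = val ** 4 + count  # -> ans = 50626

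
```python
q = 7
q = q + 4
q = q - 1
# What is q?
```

Answer: 10

Derivation:
Trace (tracking q):
q = 7  # -> q = 7
q = q + 4  # -> q = 11
q = q - 1  # -> q = 10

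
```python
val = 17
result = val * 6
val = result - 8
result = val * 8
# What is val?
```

Trace (tracking val):
val = 17  # -> val = 17
result = val * 6  # -> result = 102
val = result - 8  # -> val = 94
result = val * 8  # -> result = 752

Answer: 94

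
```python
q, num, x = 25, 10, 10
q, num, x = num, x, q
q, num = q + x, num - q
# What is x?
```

Answer: 25

Derivation:
Trace (tracking x):
q, num, x = (25, 10, 10)  # -> q = 25, num = 10, x = 10
q, num, x = (num, x, q)  # -> q = 10, num = 10, x = 25
q, num = (q + x, num - q)  # -> q = 35, num = 0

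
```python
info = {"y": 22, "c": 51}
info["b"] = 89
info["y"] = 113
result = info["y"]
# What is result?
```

Trace (tracking result):
info = {'y': 22, 'c': 51}  # -> info = {'y': 22, 'c': 51}
info['b'] = 89  # -> info = {'y': 22, 'c': 51, 'b': 89}
info['y'] = 113  # -> info = {'y': 113, 'c': 51, 'b': 89}
result = info['y']  # -> result = 113

Answer: 113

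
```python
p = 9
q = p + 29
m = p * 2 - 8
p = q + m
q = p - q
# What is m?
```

Answer: 10

Derivation:
Trace (tracking m):
p = 9  # -> p = 9
q = p + 29  # -> q = 38
m = p * 2 - 8  # -> m = 10
p = q + m  # -> p = 48
q = p - q  # -> q = 10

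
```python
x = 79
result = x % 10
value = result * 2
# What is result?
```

Trace (tracking result):
x = 79  # -> x = 79
result = x % 10  # -> result = 9
value = result * 2  # -> value = 18

Answer: 9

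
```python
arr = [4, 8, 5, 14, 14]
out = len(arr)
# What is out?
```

Trace (tracking out):
arr = [4, 8, 5, 14, 14]  # -> arr = [4, 8, 5, 14, 14]
out = len(arr)  # -> out = 5

Answer: 5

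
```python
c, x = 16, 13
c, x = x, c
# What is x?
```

Answer: 16

Derivation:
Trace (tracking x):
c, x = (16, 13)  # -> c = 16, x = 13
c, x = (x, c)  # -> c = 13, x = 16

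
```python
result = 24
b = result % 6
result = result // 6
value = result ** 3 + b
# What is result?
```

Trace (tracking result):
result = 24  # -> result = 24
b = result % 6  # -> b = 0
result = result // 6  # -> result = 4
value = result ** 3 + b  # -> value = 64

Answer: 4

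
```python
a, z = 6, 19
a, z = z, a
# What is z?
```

Answer: 6

Derivation:
Trace (tracking z):
a, z = (6, 19)  # -> a = 6, z = 19
a, z = (z, a)  # -> a = 19, z = 6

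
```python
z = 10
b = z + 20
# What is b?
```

Answer: 30

Derivation:
Trace (tracking b):
z = 10  # -> z = 10
b = z + 20  # -> b = 30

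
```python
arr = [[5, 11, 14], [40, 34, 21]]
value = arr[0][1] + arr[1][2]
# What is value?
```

Trace (tracking value):
arr = [[5, 11, 14], [40, 34, 21]]  # -> arr = [[5, 11, 14], [40, 34, 21]]
value = arr[0][1] + arr[1][2]  # -> value = 32

Answer: 32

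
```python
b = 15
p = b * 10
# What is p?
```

Answer: 150

Derivation:
Trace (tracking p):
b = 15  # -> b = 15
p = b * 10  # -> p = 150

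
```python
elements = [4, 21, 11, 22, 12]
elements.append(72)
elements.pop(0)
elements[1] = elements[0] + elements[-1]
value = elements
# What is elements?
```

Trace (tracking elements):
elements = [4, 21, 11, 22, 12]  # -> elements = [4, 21, 11, 22, 12]
elements.append(72)  # -> elements = [4, 21, 11, 22, 12, 72]
elements.pop(0)  # -> elements = [21, 11, 22, 12, 72]
elements[1] = elements[0] + elements[-1]  # -> elements = [21, 93, 22, 12, 72]
value = elements  # -> value = [21, 93, 22, 12, 72]

Answer: [21, 93, 22, 12, 72]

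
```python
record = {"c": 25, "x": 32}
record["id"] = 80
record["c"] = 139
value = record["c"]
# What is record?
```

Trace (tracking record):
record = {'c': 25, 'x': 32}  # -> record = {'c': 25, 'x': 32}
record['id'] = 80  # -> record = {'c': 25, 'x': 32, 'id': 80}
record['c'] = 139  # -> record = {'c': 139, 'x': 32, 'id': 80}
value = record['c']  # -> value = 139

Answer: {'c': 139, 'x': 32, 'id': 80}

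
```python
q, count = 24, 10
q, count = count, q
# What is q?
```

Answer: 10

Derivation:
Trace (tracking q):
q, count = (24, 10)  # -> q = 24, count = 10
q, count = (count, q)  # -> q = 10, count = 24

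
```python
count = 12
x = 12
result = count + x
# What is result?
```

Answer: 24

Derivation:
Trace (tracking result):
count = 12  # -> count = 12
x = 12  # -> x = 12
result = count + x  # -> result = 24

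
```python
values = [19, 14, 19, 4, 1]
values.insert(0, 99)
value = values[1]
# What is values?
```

Answer: [99, 19, 14, 19, 4, 1]

Derivation:
Trace (tracking values):
values = [19, 14, 19, 4, 1]  # -> values = [19, 14, 19, 4, 1]
values.insert(0, 99)  # -> values = [99, 19, 14, 19, 4, 1]
value = values[1]  # -> value = 19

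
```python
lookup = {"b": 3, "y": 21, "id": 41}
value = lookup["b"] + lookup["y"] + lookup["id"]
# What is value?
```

Answer: 65

Derivation:
Trace (tracking value):
lookup = {'b': 3, 'y': 21, 'id': 41}  # -> lookup = {'b': 3, 'y': 21, 'id': 41}
value = lookup['b'] + lookup['y'] + lookup['id']  # -> value = 65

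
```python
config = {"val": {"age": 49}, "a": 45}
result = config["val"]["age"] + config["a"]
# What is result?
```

Answer: 94

Derivation:
Trace (tracking result):
config = {'val': {'age': 49}, 'a': 45}  # -> config = {'val': {'age': 49}, 'a': 45}
result = config['val']['age'] + config['a']  # -> result = 94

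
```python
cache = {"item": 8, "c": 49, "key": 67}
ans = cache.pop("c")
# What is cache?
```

Trace (tracking cache):
cache = {'item': 8, 'c': 49, 'key': 67}  # -> cache = {'item': 8, 'c': 49, 'key': 67}
ans = cache.pop('c')  # -> ans = 49

Answer: {'item': 8, 'key': 67}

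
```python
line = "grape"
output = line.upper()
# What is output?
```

Trace (tracking output):
line = 'grape'  # -> line = 'grape'
output = line.upper()  # -> output = 'GRAPE'

Answer: 'GRAPE'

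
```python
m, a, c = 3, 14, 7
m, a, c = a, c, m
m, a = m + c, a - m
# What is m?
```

Trace (tracking m):
m, a, c = (3, 14, 7)  # -> m = 3, a = 14, c = 7
m, a, c = (a, c, m)  # -> m = 14, a = 7, c = 3
m, a = (m + c, a - m)  # -> m = 17, a = -7

Answer: 17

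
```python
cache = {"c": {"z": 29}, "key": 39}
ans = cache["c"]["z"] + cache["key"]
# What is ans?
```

Answer: 68

Derivation:
Trace (tracking ans):
cache = {'c': {'z': 29}, 'key': 39}  # -> cache = {'c': {'z': 29}, 'key': 39}
ans = cache['c']['z'] + cache['key']  # -> ans = 68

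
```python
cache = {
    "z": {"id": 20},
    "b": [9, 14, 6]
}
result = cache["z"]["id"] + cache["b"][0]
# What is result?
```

Trace (tracking result):
cache = {'z': {'id': 20}, 'b': [9, 14, 6]}  # -> cache = {'z': {'id': 20}, 'b': [9, 14, 6]}
result = cache['z']['id'] + cache['b'][0]  # -> result = 29

Answer: 29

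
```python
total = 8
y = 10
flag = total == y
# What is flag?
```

Answer: False

Derivation:
Trace (tracking flag):
total = 8  # -> total = 8
y = 10  # -> y = 10
flag = total == y  # -> flag = False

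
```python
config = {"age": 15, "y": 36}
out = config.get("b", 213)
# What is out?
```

Trace (tracking out):
config = {'age': 15, 'y': 36}  # -> config = {'age': 15, 'y': 36}
out = config.get('b', 213)  # -> out = 213

Answer: 213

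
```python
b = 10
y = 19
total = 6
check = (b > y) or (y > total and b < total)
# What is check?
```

Trace (tracking check):
b = 10  # -> b = 10
y = 19  # -> y = 19
total = 6  # -> total = 6
check = b > y or (y > total and b < total)  # -> check = False

Answer: False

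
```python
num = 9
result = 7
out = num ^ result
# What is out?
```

Answer: 14

Derivation:
Trace (tracking out):
num = 9  # -> num = 9
result = 7  # -> result = 7
out = num ^ result  # -> out = 14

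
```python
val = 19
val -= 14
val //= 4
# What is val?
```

Trace (tracking val):
val = 19  # -> val = 19
val -= 14  # -> val = 5
val //= 4  # -> val = 1

Answer: 1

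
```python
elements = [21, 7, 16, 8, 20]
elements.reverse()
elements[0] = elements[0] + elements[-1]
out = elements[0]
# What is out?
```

Answer: 41

Derivation:
Trace (tracking out):
elements = [21, 7, 16, 8, 20]  # -> elements = [21, 7, 16, 8, 20]
elements.reverse()  # -> elements = [20, 8, 16, 7, 21]
elements[0] = elements[0] + elements[-1]  # -> elements = [41, 8, 16, 7, 21]
out = elements[0]  # -> out = 41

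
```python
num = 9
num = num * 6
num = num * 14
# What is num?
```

Answer: 756

Derivation:
Trace (tracking num):
num = 9  # -> num = 9
num = num * 6  # -> num = 54
num = num * 14  # -> num = 756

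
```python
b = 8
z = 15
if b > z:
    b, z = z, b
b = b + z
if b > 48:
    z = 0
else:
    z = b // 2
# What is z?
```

Answer: 11

Derivation:
Trace (tracking z):
b = 8  # -> b = 8
z = 15  # -> z = 15
if b > z:  # condition is False
b = b + z  # -> b = 23
if b > 48:  # condition is False
else:
    z = b // 2  # -> z = 11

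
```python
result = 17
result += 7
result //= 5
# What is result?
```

Trace (tracking result):
result = 17  # -> result = 17
result += 7  # -> result = 24
result //= 5  # -> result = 4

Answer: 4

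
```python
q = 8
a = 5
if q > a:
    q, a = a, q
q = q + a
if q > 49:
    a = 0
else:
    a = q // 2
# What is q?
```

Answer: 13

Derivation:
Trace (tracking q):
q = 8  # -> q = 8
a = 5  # -> a = 5
if q > a:  # condition is True
    q, a = (a, q)  # -> q = 5, a = 8
q = q + a  # -> q = 13
if q > 49:  # condition is False
else:
    a = q // 2  # -> a = 6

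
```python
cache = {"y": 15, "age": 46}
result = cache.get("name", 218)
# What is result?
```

Answer: 218

Derivation:
Trace (tracking result):
cache = {'y': 15, 'age': 46}  # -> cache = {'y': 15, 'age': 46}
result = cache.get('name', 218)  # -> result = 218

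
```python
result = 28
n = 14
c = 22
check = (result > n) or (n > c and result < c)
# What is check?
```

Trace (tracking check):
result = 28  # -> result = 28
n = 14  # -> n = 14
c = 22  # -> c = 22
check = result > n or (n > c and result < c)  # -> check = True

Answer: True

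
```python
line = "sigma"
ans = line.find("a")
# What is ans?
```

Trace (tracking ans):
line = 'sigma'  # -> line = 'sigma'
ans = line.find('a')  # -> ans = 4

Answer: 4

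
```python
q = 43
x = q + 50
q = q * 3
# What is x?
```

Answer: 93

Derivation:
Trace (tracking x):
q = 43  # -> q = 43
x = q + 50  # -> x = 93
q = q * 3  # -> q = 129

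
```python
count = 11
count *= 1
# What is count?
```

Answer: 11

Derivation:
Trace (tracking count):
count = 11  # -> count = 11
count *= 1  # -> count = 11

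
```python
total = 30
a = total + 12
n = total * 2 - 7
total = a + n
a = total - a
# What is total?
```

Trace (tracking total):
total = 30  # -> total = 30
a = total + 12  # -> a = 42
n = total * 2 - 7  # -> n = 53
total = a + n  # -> total = 95
a = total - a  # -> a = 53

Answer: 95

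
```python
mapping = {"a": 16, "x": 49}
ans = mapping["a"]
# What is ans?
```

Trace (tracking ans):
mapping = {'a': 16, 'x': 49}  # -> mapping = {'a': 16, 'x': 49}
ans = mapping['a']  # -> ans = 16

Answer: 16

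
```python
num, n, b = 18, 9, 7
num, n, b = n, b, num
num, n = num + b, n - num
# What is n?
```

Trace (tracking n):
num, n, b = (18, 9, 7)  # -> num = 18, n = 9, b = 7
num, n, b = (n, b, num)  # -> num = 9, n = 7, b = 18
num, n = (num + b, n - num)  # -> num = 27, n = -2

Answer: -2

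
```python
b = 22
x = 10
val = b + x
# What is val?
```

Answer: 32

Derivation:
Trace (tracking val):
b = 22  # -> b = 22
x = 10  # -> x = 10
val = b + x  # -> val = 32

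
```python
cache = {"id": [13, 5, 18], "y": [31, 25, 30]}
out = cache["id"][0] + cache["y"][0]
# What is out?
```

Trace (tracking out):
cache = {'id': [13, 5, 18], 'y': [31, 25, 30]}  # -> cache = {'id': [13, 5, 18], 'y': [31, 25, 30]}
out = cache['id'][0] + cache['y'][0]  # -> out = 44

Answer: 44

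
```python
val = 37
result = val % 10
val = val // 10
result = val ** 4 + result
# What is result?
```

Trace (tracking result):
val = 37  # -> val = 37
result = val % 10  # -> result = 7
val = val // 10  # -> val = 3
result = val ** 4 + result  # -> result = 88

Answer: 88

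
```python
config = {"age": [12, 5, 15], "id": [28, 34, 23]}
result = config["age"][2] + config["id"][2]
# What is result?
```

Trace (tracking result):
config = {'age': [12, 5, 15], 'id': [28, 34, 23]}  # -> config = {'age': [12, 5, 15], 'id': [28, 34, 23]}
result = config['age'][2] + config['id'][2]  # -> result = 38

Answer: 38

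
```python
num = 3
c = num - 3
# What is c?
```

Trace (tracking c):
num = 3  # -> num = 3
c = num - 3  # -> c = 0

Answer: 0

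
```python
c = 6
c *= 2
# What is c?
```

Trace (tracking c):
c = 6  # -> c = 6
c *= 2  # -> c = 12

Answer: 12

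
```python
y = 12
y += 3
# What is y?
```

Trace (tracking y):
y = 12  # -> y = 12
y += 3  # -> y = 15

Answer: 15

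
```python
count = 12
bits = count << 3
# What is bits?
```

Answer: 96

Derivation:
Trace (tracking bits):
count = 12  # -> count = 12
bits = count << 3  # -> bits = 96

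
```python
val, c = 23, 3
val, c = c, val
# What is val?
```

Trace (tracking val):
val, c = (23, 3)  # -> val = 23, c = 3
val, c = (c, val)  # -> val = 3, c = 23

Answer: 3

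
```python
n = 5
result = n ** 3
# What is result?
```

Trace (tracking result):
n = 5  # -> n = 5
result = n ** 3  # -> result = 125

Answer: 125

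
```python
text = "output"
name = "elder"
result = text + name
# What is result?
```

Answer: 'outputelder'

Derivation:
Trace (tracking result):
text = 'output'  # -> text = 'output'
name = 'elder'  # -> name = 'elder'
result = text + name  # -> result = 'outputelder'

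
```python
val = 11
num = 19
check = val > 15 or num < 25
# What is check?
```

Trace (tracking check):
val = 11  # -> val = 11
num = 19  # -> num = 19
check = val > 15 or num < 25  # -> check = True

Answer: True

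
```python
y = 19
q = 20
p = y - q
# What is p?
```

Trace (tracking p):
y = 19  # -> y = 19
q = 20  # -> q = 20
p = y - q  # -> p = -1

Answer: -1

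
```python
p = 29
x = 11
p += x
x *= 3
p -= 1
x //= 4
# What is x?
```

Answer: 8

Derivation:
Trace (tracking x):
p = 29  # -> p = 29
x = 11  # -> x = 11
p += x  # -> p = 40
x *= 3  # -> x = 33
p -= 1  # -> p = 39
x //= 4  # -> x = 8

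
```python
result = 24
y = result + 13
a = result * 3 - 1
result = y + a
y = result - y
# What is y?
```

Answer: 71

Derivation:
Trace (tracking y):
result = 24  # -> result = 24
y = result + 13  # -> y = 37
a = result * 3 - 1  # -> a = 71
result = y + a  # -> result = 108
y = result - y  # -> y = 71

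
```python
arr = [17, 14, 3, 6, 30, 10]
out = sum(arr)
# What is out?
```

Answer: 80

Derivation:
Trace (tracking out):
arr = [17, 14, 3, 6, 30, 10]  # -> arr = [17, 14, 3, 6, 30, 10]
out = sum(arr)  # -> out = 80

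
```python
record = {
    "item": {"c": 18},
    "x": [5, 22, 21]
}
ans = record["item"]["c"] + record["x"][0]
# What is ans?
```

Trace (tracking ans):
record = {'item': {'c': 18}, 'x': [5, 22, 21]}  # -> record = {'item': {'c': 18}, 'x': [5, 22, 21]}
ans = record['item']['c'] + record['x'][0]  # -> ans = 23

Answer: 23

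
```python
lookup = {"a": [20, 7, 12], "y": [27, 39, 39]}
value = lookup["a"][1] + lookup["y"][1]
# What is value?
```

Trace (tracking value):
lookup = {'a': [20, 7, 12], 'y': [27, 39, 39]}  # -> lookup = {'a': [20, 7, 12], 'y': [27, 39, 39]}
value = lookup['a'][1] + lookup['y'][1]  # -> value = 46

Answer: 46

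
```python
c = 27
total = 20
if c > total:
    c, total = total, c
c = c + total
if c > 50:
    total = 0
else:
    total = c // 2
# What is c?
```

Trace (tracking c):
c = 27  # -> c = 27
total = 20  # -> total = 20
if c > total:  # condition is True
    c, total = (total, c)  # -> c = 20, total = 27
c = c + total  # -> c = 47
if c > 50:  # condition is False
else:
    total = c // 2  # -> total = 23

Answer: 47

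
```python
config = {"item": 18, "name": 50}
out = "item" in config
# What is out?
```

Answer: True

Derivation:
Trace (tracking out):
config = {'item': 18, 'name': 50}  # -> config = {'item': 18, 'name': 50}
out = 'item' in config  # -> out = True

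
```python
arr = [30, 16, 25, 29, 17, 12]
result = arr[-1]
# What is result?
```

Answer: 12

Derivation:
Trace (tracking result):
arr = [30, 16, 25, 29, 17, 12]  # -> arr = [30, 16, 25, 29, 17, 12]
result = arr[-1]  # -> result = 12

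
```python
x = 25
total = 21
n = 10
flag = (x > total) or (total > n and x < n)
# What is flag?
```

Trace (tracking flag):
x = 25  # -> x = 25
total = 21  # -> total = 21
n = 10  # -> n = 10
flag = x > total or (total > n and x < n)  # -> flag = True

Answer: True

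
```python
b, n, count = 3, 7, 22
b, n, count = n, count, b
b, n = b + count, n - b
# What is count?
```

Trace (tracking count):
b, n, count = (3, 7, 22)  # -> b = 3, n = 7, count = 22
b, n, count = (n, count, b)  # -> b = 7, n = 22, count = 3
b, n = (b + count, n - b)  # -> b = 10, n = 15

Answer: 3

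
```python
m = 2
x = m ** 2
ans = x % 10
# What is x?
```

Answer: 4

Derivation:
Trace (tracking x):
m = 2  # -> m = 2
x = m ** 2  # -> x = 4
ans = x % 10  # -> ans = 4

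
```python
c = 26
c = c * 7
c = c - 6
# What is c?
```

Answer: 176

Derivation:
Trace (tracking c):
c = 26  # -> c = 26
c = c * 7  # -> c = 182
c = c - 6  # -> c = 176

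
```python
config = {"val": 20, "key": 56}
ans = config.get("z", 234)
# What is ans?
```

Trace (tracking ans):
config = {'val': 20, 'key': 56}  # -> config = {'val': 20, 'key': 56}
ans = config.get('z', 234)  # -> ans = 234

Answer: 234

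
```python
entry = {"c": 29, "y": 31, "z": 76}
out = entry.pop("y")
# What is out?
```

Trace (tracking out):
entry = {'c': 29, 'y': 31, 'z': 76}  # -> entry = {'c': 29, 'y': 31, 'z': 76}
out = entry.pop('y')  # -> out = 31

Answer: 31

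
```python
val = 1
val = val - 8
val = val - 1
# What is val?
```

Answer: -8

Derivation:
Trace (tracking val):
val = 1  # -> val = 1
val = val - 8  # -> val = -7
val = val - 1  # -> val = -8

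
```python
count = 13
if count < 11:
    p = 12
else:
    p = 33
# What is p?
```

Answer: 33

Derivation:
Trace (tracking p):
count = 13  # -> count = 13
if count < 11:  # condition is False
else:
    p = 33  # -> p = 33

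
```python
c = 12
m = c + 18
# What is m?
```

Trace (tracking m):
c = 12  # -> c = 12
m = c + 18  # -> m = 30

Answer: 30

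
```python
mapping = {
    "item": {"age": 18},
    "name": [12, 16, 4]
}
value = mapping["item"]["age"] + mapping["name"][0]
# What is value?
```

Trace (tracking value):
mapping = {'item': {'age': 18}, 'name': [12, 16, 4]}  # -> mapping = {'item': {'age': 18}, 'name': [12, 16, 4]}
value = mapping['item']['age'] + mapping['name'][0]  # -> value = 30

Answer: 30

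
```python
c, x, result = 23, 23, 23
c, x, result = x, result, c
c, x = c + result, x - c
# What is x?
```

Answer: 0

Derivation:
Trace (tracking x):
c, x, result = (23, 23, 23)  # -> c = 23, x = 23, result = 23
c, x, result = (x, result, c)  # -> c = 23, x = 23, result = 23
c, x = (c + result, x - c)  # -> c = 46, x = 0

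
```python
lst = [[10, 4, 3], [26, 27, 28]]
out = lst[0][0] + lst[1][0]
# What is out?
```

Trace (tracking out):
lst = [[10, 4, 3], [26, 27, 28]]  # -> lst = [[10, 4, 3], [26, 27, 28]]
out = lst[0][0] + lst[1][0]  # -> out = 36

Answer: 36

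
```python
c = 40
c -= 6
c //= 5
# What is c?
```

Trace (tracking c):
c = 40  # -> c = 40
c -= 6  # -> c = 34
c //= 5  # -> c = 6

Answer: 6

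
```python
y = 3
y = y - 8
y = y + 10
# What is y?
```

Answer: 5

Derivation:
Trace (tracking y):
y = 3  # -> y = 3
y = y - 8  # -> y = -5
y = y + 10  # -> y = 5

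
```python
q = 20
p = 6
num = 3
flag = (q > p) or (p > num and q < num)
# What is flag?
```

Answer: True

Derivation:
Trace (tracking flag):
q = 20  # -> q = 20
p = 6  # -> p = 6
num = 3  # -> num = 3
flag = q > p or (p > num and q < num)  # -> flag = True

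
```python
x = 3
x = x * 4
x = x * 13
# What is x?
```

Trace (tracking x):
x = 3  # -> x = 3
x = x * 4  # -> x = 12
x = x * 13  # -> x = 156

Answer: 156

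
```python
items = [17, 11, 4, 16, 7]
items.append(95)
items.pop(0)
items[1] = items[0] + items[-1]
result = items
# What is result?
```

Trace (tracking result):
items = [17, 11, 4, 16, 7]  # -> items = [17, 11, 4, 16, 7]
items.append(95)  # -> items = [17, 11, 4, 16, 7, 95]
items.pop(0)  # -> items = [11, 4, 16, 7, 95]
items[1] = items[0] + items[-1]  # -> items = [11, 106, 16, 7, 95]
result = items  # -> result = [11, 106, 16, 7, 95]

Answer: [11, 106, 16, 7, 95]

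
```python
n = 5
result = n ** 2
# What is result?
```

Answer: 25

Derivation:
Trace (tracking result):
n = 5  # -> n = 5
result = n ** 2  # -> result = 25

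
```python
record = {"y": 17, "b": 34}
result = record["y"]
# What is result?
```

Answer: 17

Derivation:
Trace (tracking result):
record = {'y': 17, 'b': 34}  # -> record = {'y': 17, 'b': 34}
result = record['y']  # -> result = 17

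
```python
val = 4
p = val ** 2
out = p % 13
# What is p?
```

Answer: 16

Derivation:
Trace (tracking p):
val = 4  # -> val = 4
p = val ** 2  # -> p = 16
out = p % 13  # -> out = 3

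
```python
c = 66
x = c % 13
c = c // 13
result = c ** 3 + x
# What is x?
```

Trace (tracking x):
c = 66  # -> c = 66
x = c % 13  # -> x = 1
c = c // 13  # -> c = 5
result = c ** 3 + x  # -> result = 126

Answer: 1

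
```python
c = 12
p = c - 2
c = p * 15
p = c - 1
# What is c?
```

Answer: 150

Derivation:
Trace (tracking c):
c = 12  # -> c = 12
p = c - 2  # -> p = 10
c = p * 15  # -> c = 150
p = c - 1  # -> p = 149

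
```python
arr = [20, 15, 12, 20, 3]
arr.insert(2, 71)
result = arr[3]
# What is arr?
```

Answer: [20, 15, 71, 12, 20, 3]

Derivation:
Trace (tracking arr):
arr = [20, 15, 12, 20, 3]  # -> arr = [20, 15, 12, 20, 3]
arr.insert(2, 71)  # -> arr = [20, 15, 71, 12, 20, 3]
result = arr[3]  # -> result = 12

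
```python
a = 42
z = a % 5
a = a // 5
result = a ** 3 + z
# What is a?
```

Trace (tracking a):
a = 42  # -> a = 42
z = a % 5  # -> z = 2
a = a // 5  # -> a = 8
result = a ** 3 + z  # -> result = 514

Answer: 8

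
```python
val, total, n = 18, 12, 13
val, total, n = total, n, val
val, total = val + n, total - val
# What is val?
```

Answer: 30

Derivation:
Trace (tracking val):
val, total, n = (18, 12, 13)  # -> val = 18, total = 12, n = 13
val, total, n = (total, n, val)  # -> val = 12, total = 13, n = 18
val, total = (val + n, total - val)  # -> val = 30, total = 1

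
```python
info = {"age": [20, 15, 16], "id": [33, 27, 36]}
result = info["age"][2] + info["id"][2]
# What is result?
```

Trace (tracking result):
info = {'age': [20, 15, 16], 'id': [33, 27, 36]}  # -> info = {'age': [20, 15, 16], 'id': [33, 27, 36]}
result = info['age'][2] + info['id'][2]  # -> result = 52

Answer: 52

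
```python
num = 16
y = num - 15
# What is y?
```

Trace (tracking y):
num = 16  # -> num = 16
y = num - 15  # -> y = 1

Answer: 1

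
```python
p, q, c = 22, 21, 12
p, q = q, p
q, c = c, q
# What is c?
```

Answer: 22

Derivation:
Trace (tracking c):
p, q, c = (22, 21, 12)  # -> p = 22, q = 21, c = 12
p, q = (q, p)  # -> p = 21, q = 22
q, c = (c, q)  # -> q = 12, c = 22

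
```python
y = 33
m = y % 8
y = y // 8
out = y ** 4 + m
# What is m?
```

Trace (tracking m):
y = 33  # -> y = 33
m = y % 8  # -> m = 1
y = y // 8  # -> y = 4
out = y ** 4 + m  # -> out = 257

Answer: 1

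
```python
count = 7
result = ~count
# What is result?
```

Trace (tracking result):
count = 7  # -> count = 7
result = ~count  # -> result = -8

Answer: -8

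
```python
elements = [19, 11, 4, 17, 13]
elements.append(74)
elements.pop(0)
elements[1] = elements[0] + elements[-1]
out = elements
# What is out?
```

Answer: [11, 85, 17, 13, 74]

Derivation:
Trace (tracking out):
elements = [19, 11, 4, 17, 13]  # -> elements = [19, 11, 4, 17, 13]
elements.append(74)  # -> elements = [19, 11, 4, 17, 13, 74]
elements.pop(0)  # -> elements = [11, 4, 17, 13, 74]
elements[1] = elements[0] + elements[-1]  # -> elements = [11, 85, 17, 13, 74]
out = elements  # -> out = [11, 85, 17, 13, 74]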